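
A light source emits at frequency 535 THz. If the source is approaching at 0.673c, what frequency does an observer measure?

β = v/c = 0.673
(1+β)/(1-β) = 1.673/0.327 = 5.116
Doppler factor = √(5.116) = 2.262
f_obs = 535 × 2.262 = 1210 THz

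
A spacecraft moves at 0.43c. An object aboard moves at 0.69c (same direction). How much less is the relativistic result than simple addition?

Classical: u' + v = 0.69 + 0.43 = 1.12c
Relativistic: u = (0.69 + 0.43)/(1 + 0.2967) = 1.12/1.2967 = 0.8637c
Difference: 1.12 - 0.8637 = 0.2563c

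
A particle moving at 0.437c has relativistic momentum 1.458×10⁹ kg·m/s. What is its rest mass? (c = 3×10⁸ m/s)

γ = 1/√(1 - 0.437²) = 1.112
v = 0.437 × 3×10⁸ = 1.311×10⁸ m/s
m = p/(γv) = 1.458×10⁹/(1.112 × 1.311×10⁸) = 10.00 kg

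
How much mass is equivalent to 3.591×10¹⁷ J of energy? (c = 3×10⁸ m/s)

From E = mc², we get m = E/c²
c² = (3×10⁸)² = 9×10¹⁶ m²/s²
m = 3.591×10¹⁷ / 9×10¹⁶ = 3.990 kg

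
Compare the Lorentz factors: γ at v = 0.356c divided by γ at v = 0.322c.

γ₁ = 1/√(1 - 0.356²) = 1.070
γ₂ = 1/√(1 - 0.322²) = 1.056
γ₁/γ₂ = 1.070/1.056 = 1.013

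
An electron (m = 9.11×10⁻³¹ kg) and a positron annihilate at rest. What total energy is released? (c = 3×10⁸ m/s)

Both particles have the same rest mass, so total mass = 2m
E = 2m·c² = 2 × 9.11×10⁻³¹ × (3×10⁸)²
= 2 × 9.11×10⁻³¹ × 9×10¹⁶
= 1.640×10⁻¹³ J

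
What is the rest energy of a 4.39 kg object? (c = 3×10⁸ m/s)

c² = (3×10⁸)² = 9.000×10¹⁶ m²/s²
E₀ = mc² = 4.39 × 9.000×10¹⁶ = 3.951×10¹⁷ J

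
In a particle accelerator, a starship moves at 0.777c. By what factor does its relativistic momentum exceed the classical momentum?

p_rel = γmv, p_class = mv
Ratio = γ = 1/√(1 - 0.777²)
= 1/√(0.396271) = 1.589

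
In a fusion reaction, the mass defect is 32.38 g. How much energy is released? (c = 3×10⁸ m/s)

Convert mass defect: Δm = 32.38 g = 0.03238 kg
E = Δm·c² = 0.03238 × (3×10⁸)²
= 0.03238 × 9×10¹⁶ = 2.914×10¹⁵ J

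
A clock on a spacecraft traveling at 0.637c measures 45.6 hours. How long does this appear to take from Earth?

Proper time Δt₀ = 45.6 hours
γ = 1/√(1 - 0.637²) = 1.2972
Δt = γΔt₀ = 1.2972 × 45.6 = 59.15 hours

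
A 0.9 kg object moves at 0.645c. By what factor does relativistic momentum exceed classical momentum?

p_rel = γmv, p_class = mv
Ratio = γ = 1/√(1 - 0.645²) = 1.309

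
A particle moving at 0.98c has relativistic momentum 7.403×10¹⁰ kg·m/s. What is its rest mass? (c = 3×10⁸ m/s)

γ = 1/√(1 - 0.98²) = 5.025
v = 0.98 × 3×10⁸ = 2.940×10⁸ m/s
m = p/(γv) = 7.403×10¹⁰/(5.025 × 2.940×10⁸) = 50.11 kg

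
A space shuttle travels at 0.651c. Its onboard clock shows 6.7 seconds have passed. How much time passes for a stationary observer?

Proper time Δt₀ = 6.7 seconds
γ = 1/√(1 - 0.651²) = 1.3174
Δt = γΔt₀ = 1.3174 × 6.7 = 8.827 seconds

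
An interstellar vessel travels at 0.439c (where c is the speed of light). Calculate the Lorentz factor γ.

v/c = 0.439, so (v/c)² = 0.192721
1 - (v/c)² = 0.807279
γ = 1/√(0.807279) = 1.113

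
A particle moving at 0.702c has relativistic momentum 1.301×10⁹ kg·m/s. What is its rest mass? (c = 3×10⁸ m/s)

γ = 1/√(1 - 0.702²) = 1.404
v = 0.702 × 3×10⁸ = 2.106×10⁸ m/s
m = p/(γv) = 1.301×10⁹/(1.404 × 2.106×10⁸) = 4.400 kg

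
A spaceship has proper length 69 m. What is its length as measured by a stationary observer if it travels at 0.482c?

Proper length L₀ = 69 m
γ = 1/√(1 - 0.482²) = 1.1413
L = L₀/γ = 69/1.1413 = 60.46 m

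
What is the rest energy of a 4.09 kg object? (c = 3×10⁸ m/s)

c² = (3×10⁸)² = 9.000×10¹⁶ m²/s²
E₀ = mc² = 4.09 × 9.000×10¹⁶ = 3.681×10¹⁷ J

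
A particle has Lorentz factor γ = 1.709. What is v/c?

From γ = 1/√(1 - v²/c²):
1/γ² = 1/1.709² = 0.3424
v²/c² = 1 - 0.3424 = 0.6576
v/c = √(0.6576) = 0.8109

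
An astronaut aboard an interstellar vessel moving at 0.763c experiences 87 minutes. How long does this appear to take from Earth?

Proper time Δt₀ = 87 minutes
γ = 1/√(1 - 0.763²) = 1.547
Δt = γΔt₀ = 1.547 × 87 = 134.6 minutes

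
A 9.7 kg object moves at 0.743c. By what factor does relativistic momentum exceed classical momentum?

p_rel = γmv, p_class = mv
Ratio = γ = 1/√(1 - 0.743²) = 1.494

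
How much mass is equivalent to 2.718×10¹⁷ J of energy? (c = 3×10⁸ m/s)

From E = mc², we get m = E/c²
c² = (3×10⁸)² = 9×10¹⁶ m²/s²
m = 2.718×10¹⁷ / 9×10¹⁶ = 3.020 kg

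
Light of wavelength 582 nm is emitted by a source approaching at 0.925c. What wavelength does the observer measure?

β = 0.925
Wavelength Doppler factor = √(0.075/1.925) = √(0.03896) = 0.1974
λ_obs = 582 × 0.1974 = 114.9 nm (blueshift)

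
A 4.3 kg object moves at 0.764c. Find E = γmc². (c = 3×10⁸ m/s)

γ = 1/√(1 - 0.764²) = 1.5499
mc² = 4.3 × (3×10⁸)² = 3.870×10¹⁷ J
E = γmc² = 1.5499 × 3.870×10¹⁷ = 5.998×10¹⁷ J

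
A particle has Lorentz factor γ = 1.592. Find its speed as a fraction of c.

From γ = 1/√(1 - v²/c²):
1/γ² = 1/1.592² = 0.3946
v²/c² = 1 - 0.3946 = 0.6054
v/c = √(0.6054) = 0.7781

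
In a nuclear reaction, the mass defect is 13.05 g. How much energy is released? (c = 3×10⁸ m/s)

Convert mass defect: Δm = 13.05 g = 0.01305 kg
E = Δm·c² = 0.01305 × (3×10⁸)²
= 0.01305 × 9×10¹⁶ = 1.175×10¹⁵ J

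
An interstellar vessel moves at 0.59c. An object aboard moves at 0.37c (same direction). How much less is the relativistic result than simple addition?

Classical: u' + v = 0.37 + 0.59 = 0.96c
Relativistic: u = (0.37 + 0.59)/(1 + 0.2183) = 0.96/1.2183 = 0.7880c
Difference: 0.96 - 0.7880 = 0.1720c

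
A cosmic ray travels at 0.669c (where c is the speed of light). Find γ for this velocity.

v/c = 0.669, so (v/c)² = 0.447561
1 - (v/c)² = 0.552439
γ = 1/√(0.552439) = 1.345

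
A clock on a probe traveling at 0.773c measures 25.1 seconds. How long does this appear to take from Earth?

Proper time Δt₀ = 25.1 seconds
γ = 1/√(1 - 0.773²) = 1.576
Δt = γΔt₀ = 1.576 × 25.1 = 39.56 seconds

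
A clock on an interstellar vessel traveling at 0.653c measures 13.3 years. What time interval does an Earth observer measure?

Proper time Δt₀ = 13.3 years
γ = 1/√(1 - 0.653²) = 1.320
Δt = γΔt₀ = 1.320 × 13.3 = 17.56 years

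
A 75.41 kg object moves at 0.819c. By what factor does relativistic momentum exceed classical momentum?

p_rel = γmv, p_class = mv
Ratio = γ = 1/√(1 - 0.819²) = 1.743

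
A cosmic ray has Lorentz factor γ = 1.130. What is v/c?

From γ = 1/√(1 - v²/c²):
1/γ² = 1/1.130² = 0.7831
v²/c² = 1 - 0.7831 = 0.2169
v/c = √(0.2169) = 0.4657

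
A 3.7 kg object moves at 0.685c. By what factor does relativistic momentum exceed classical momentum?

p_rel = γmv, p_class = mv
Ratio = γ = 1/√(1 - 0.685²) = 1.373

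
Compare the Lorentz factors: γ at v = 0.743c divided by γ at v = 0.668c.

γ₁ = 1/√(1 - 0.743²) = 1.494
γ₂ = 1/√(1 - 0.668²) = 1.344
γ₁/γ₂ = 1.494/1.344 = 1.112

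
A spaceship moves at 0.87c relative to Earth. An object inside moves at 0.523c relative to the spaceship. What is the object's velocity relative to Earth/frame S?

u = (u' + v)/(1 + u'v/c²)
Numerator: 0.523 + 0.87 = 1.393
Denominator: 1 + 0.45501 = 1.45501
u = 1.393/1.45501 = 0.9574c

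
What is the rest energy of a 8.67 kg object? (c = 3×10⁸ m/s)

c² = (3×10⁸)² = 9.000×10¹⁶ m²/s²
E₀ = mc² = 8.67 × 9.000×10¹⁶ = 7.803×10¹⁷ J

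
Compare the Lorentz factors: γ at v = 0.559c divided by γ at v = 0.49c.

γ₁ = 1/√(1 - 0.559²) = 1.206
γ₂ = 1/√(1 - 0.49²) = 1.147
γ₁/γ₂ = 1.206/1.147 = 1.051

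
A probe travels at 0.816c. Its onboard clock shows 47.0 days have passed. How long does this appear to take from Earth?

Proper time Δt₀ = 47.0 days
γ = 1/√(1 - 0.816²) = 1.730
Δt = γΔt₀ = 1.730 × 47.0 = 81.31 days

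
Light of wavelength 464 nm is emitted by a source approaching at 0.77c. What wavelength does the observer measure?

β = 0.77
Wavelength Doppler factor = √(0.23/1.77) = √(0.12994) = 0.3605
λ_obs = 464 × 0.3605 = 167.3 nm (blueshift)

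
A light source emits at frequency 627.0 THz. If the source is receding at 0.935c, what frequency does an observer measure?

β = v/c = 0.935
(1-β)/(1+β) = 0.065/1.935 = 0.03359
Doppler factor = √(0.03359) = 0.1833
f_obs = 627.0 × 0.1833 = 114.9 THz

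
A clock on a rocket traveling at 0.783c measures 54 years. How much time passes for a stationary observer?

Proper time Δt₀ = 54 years
γ = 1/√(1 - 0.783²) = 1.60766
Δt = γΔt₀ = 1.60766 × 54 = 86.81 years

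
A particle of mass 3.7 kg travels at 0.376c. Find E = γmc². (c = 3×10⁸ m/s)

γ = 1/√(1 - 0.376²) = 1.0792
mc² = 3.7 × (3×10⁸)² = 3.330×10¹⁷ J
E = γmc² = 1.0792 × 3.330×10¹⁷ = 3.594×10¹⁷ J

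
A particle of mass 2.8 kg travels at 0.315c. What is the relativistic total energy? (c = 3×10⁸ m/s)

γ = 1/√(1 - 0.315²) = 1.0536
mc² = 2.8 × (3×10⁸)² = 2.520×10¹⁷ J
E = γmc² = 1.0536 × 2.520×10¹⁷ = 2.655×10¹⁷ J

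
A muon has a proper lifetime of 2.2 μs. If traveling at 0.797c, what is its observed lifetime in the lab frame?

Proper lifetime τ₀ = 2.2 μs
γ = 1/√(1 - 0.797²) = 1.656
τ = γτ₀ = 1.656 × 2.2 μs = 3.643 μs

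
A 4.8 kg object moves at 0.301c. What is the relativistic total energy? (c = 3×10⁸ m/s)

γ = 1/√(1 - 0.301²) = 1.0486
mc² = 4.8 × (3×10⁸)² = 4.320×10¹⁷ J
E = γmc² = 1.0486 × 4.320×10¹⁷ = 4.530×10¹⁷ J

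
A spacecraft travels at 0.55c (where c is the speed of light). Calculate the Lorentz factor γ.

v/c = 0.55, so (v/c)² = 0.3025
1 - (v/c)² = 0.6975
γ = 1/√(0.6975) = 1.197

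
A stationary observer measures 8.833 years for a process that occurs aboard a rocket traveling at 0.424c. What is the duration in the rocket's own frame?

Dilated time Δt = 8.833 years
γ = 1/√(1 - 0.424²) = 1.10416
Δt₀ = Δt/γ = 8.833/1.10416 = 8.000 years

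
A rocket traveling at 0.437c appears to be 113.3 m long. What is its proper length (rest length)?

Contracted length L = 113.3 m
γ = 1/√(1 - 0.437²) = 1.112
L₀ = γL = 1.112 × 113.3 = 126.0 m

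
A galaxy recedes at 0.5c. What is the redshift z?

β = 0.5
(1+β)/(1-β) = 1.5/0.5 = 3.000
√(3.000) = 1.7321
z = 1.7321 - 1 = 0.7321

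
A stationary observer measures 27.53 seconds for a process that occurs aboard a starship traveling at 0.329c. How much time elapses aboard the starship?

Dilated time Δt = 27.53 seconds
γ = 1/√(1 - 0.329²) = 1.059
Δt₀ = Δt/γ = 27.53/1.059 = 26.00 seconds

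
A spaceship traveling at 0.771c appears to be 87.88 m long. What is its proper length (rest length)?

Contracted length L = 87.88 m
γ = 1/√(1 - 0.771²) = 1.570
L₀ = γL = 1.570 × 87.88 = 138.0 m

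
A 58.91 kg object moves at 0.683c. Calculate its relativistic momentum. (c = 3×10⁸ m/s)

γ = 1/√(1 - 0.683²) = 1.3691
v = 0.683 × 3×10⁸ = 2.049×10⁸ m/s
p = γmv = 1.3691 × 58.91 × 2.049×10⁸ = 1.653×10¹⁰ kg·m/s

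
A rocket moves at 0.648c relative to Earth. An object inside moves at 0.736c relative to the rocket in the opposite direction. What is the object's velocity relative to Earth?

Object's velocity in rocket frame is u' = -0.736c
u = (u' + v)/(1 + u'v/c²) = (v - 0.736)/(1 - 0.736·v/c²)
Numerator: 0.648 - 0.736 = -0.088
Denominator: 1 - 0.476928 = 0.523072
u = -0.088/0.523072 = -0.1682c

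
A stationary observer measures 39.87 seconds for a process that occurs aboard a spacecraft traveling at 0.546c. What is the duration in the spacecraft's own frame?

Dilated time Δt = 39.87 seconds
γ = 1/√(1 - 0.546²) = 1.1936
Δt₀ = Δt/γ = 39.87/1.1936 = 33.40 seconds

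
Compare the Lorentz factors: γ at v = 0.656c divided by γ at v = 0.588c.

γ₁ = 1/√(1 - 0.656²) = 1.325
γ₂ = 1/√(1 - 0.588²) = 1.236
γ₁/γ₂ = 1.325/1.236 = 1.072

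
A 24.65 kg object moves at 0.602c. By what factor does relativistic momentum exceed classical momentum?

p_rel = γmv, p_class = mv
Ratio = γ = 1/√(1 - 0.602²) = 1.252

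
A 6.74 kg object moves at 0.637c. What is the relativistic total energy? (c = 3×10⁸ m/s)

γ = 1/√(1 - 0.637²) = 1.2972
mc² = 6.74 × (3×10⁸)² = 6.066×10¹⁷ J
E = γmc² = 1.2972 × 6.066×10¹⁷ = 7.869×10¹⁷ J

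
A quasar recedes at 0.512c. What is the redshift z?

β = 0.512
(1+β)/(1-β) = 1.512/0.488 = 3.0984
√(3.0984) = 1.7602
z = 1.7602 - 1 = 0.7602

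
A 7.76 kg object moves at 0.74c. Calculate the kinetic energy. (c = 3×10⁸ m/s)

γ = 1/√(1 - 0.74²) = 1.48675
γ - 1 = 0.48675
KE = (γ-1)mc² = 0.48675 × 7.76 × (3×10⁸)² = 3.399×10¹⁷ J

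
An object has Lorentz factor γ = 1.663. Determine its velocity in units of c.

From γ = 1/√(1 - v²/c²):
1/γ² = 1/1.663² = 0.3616
v²/c² = 1 - 0.3616 = 0.6384
v/c = √(0.6384) = 0.7990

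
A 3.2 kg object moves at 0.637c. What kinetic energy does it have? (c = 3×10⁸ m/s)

γ = 1/√(1 - 0.637²) = 1.29725
γ - 1 = 0.29725
KE = (γ-1)mc² = 0.29725 × 3.2 × (3×10⁸)² = 8.561×10¹⁶ J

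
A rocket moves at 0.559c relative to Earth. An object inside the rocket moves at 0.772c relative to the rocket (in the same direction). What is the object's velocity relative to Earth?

u = (u' + v)/(1 + u'v/c²)
Numerator: 0.772 + 0.559 = 1.331
Denominator: 1 + 0.431548 = 1.431548
u = 1.331/1.431548 = 0.9298c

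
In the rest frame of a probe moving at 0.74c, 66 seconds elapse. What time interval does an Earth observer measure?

Proper time Δt₀ = 66 seconds
γ = 1/√(1 - 0.74²) = 1.4868
Δt = γΔt₀ = 1.4868 × 66 = 98.13 seconds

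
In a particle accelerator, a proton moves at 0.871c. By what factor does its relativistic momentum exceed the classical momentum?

p_rel = γmv, p_class = mv
Ratio = γ = 1/√(1 - 0.871²)
= 1/√(0.241359) = 2.035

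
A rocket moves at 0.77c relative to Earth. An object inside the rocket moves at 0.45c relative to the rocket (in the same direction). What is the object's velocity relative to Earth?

u = (u' + v)/(1 + u'v/c²)
Numerator: 0.45 + 0.77 = 1.22
Denominator: 1 + 0.3465 = 1.3465
u = 1.22/1.3465 = 0.9061c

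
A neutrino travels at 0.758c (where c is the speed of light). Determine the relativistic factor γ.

v/c = 0.758, so (v/c)² = 0.574564
1 - (v/c)² = 0.425436
γ = 1/√(0.425436) = 1.533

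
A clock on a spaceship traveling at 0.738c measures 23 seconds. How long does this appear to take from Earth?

Proper time Δt₀ = 23 seconds
γ = 1/√(1 - 0.738²) = 1.4819
Δt = γΔt₀ = 1.4819 × 23 = 34.08 seconds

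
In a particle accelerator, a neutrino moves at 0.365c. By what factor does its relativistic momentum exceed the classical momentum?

p_rel = γmv, p_class = mv
Ratio = γ = 1/√(1 - 0.365²)
= 1/√(0.866775) = 1.074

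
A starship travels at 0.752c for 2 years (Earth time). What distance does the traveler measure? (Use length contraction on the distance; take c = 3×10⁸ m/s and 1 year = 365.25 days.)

Earth distance: d = v × t = 0.752c × 2 yr = 1.4239×10¹⁶ m
γ = 1.5171
d' = d/γ = 1.4239×10¹⁶/1.5171 = 9.386×10¹⁵ m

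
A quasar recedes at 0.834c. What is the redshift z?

β = 0.834
(1+β)/(1-β) = 1.834/0.166 = 11.05
√(11.05) = 3.324
z = 3.324 - 1 = 2.324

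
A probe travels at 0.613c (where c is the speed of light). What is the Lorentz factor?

v/c = 0.613, so (v/c)² = 0.375769
1 - (v/c)² = 0.624231
γ = 1/√(0.624231) = 1.266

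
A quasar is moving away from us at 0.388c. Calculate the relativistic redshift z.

β = 0.388
(1+β)/(1-β) = 1.388/0.612 = 2.268
√(2.268) = 1.506
z = 1.506 - 1 = 0.5060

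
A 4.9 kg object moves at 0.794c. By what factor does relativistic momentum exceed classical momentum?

p_rel = γmv, p_class = mv
Ratio = γ = 1/√(1 - 0.794²) = 1.645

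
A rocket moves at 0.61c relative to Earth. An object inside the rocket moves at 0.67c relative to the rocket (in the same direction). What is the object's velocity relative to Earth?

u = (u' + v)/(1 + u'v/c²)
Numerator: 0.67 + 0.61 = 1.28
Denominator: 1 + 0.4087 = 1.4087
u = 1.28/1.4087 = 0.9086c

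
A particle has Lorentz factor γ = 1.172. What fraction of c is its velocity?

From γ = 1/√(1 - v²/c²):
1/γ² = 1/1.172² = 0.7280
v²/c² = 1 - 0.7280 = 0.2720
v/c = √(0.2720) = 0.5215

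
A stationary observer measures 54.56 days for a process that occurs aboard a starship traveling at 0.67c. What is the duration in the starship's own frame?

Dilated time Δt = 54.56 days
γ = 1/√(1 - 0.67²) = 1.347
Δt₀ = Δt/γ = 54.56/1.347 = 40.50 days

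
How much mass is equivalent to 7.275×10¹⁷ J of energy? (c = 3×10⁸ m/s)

From E = mc², we get m = E/c²
c² = (3×10⁸)² = 9×10¹⁶ m²/s²
m = 7.275×10¹⁷ / 9×10¹⁶ = 8.083 kg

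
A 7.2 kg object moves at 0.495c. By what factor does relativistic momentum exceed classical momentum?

p_rel = γmv, p_class = mv
Ratio = γ = 1/√(1 - 0.495²) = 1.151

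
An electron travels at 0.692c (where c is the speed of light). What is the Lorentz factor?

v/c = 0.692, so (v/c)² = 0.478864
1 - (v/c)² = 0.521136
γ = 1/√(0.521136) = 1.385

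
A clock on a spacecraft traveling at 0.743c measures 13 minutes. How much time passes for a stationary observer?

Proper time Δt₀ = 13 minutes
γ = 1/√(1 - 0.743²) = 1.494
Δt = γΔt₀ = 1.494 × 13 = 19.42 minutes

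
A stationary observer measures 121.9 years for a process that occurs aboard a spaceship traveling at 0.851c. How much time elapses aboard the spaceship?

Dilated time Δt = 121.9 years
γ = 1/√(1 - 0.851²) = 1.904
Δt₀ = Δt/γ = 121.9/1.904 = 64.02 years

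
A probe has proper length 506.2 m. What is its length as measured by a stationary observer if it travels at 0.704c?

Proper length L₀ = 506.2 m
γ = 1/√(1 - 0.704²) = 1.408
L = L₀/γ = 506.2/1.408 = 359.5 m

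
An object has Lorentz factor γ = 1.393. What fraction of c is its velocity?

From γ = 1/√(1 - v²/c²):
1/γ² = 1/1.393² = 0.5153
v²/c² = 1 - 0.5153 = 0.4847
v/c = √(0.4847) = 0.6962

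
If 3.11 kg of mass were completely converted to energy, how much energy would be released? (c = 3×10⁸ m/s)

Using E = mc²:
c² = (3×10⁸)² = 9×10¹⁶ m²/s²
E = 3.11 × 9×10¹⁶ = 2.799×10¹⁷ J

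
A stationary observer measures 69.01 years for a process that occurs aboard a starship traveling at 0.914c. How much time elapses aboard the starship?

Dilated time Δt = 69.01 years
γ = 1/√(1 - 0.914²) = 2.465
Δt₀ = Δt/γ = 69.01/2.465 = 28.00 years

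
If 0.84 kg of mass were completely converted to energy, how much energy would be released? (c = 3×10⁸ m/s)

Using E = mc²:
c² = (3×10⁸)² = 9×10¹⁶ m²/s²
E = 0.84 × 9×10¹⁶ = 7.560×10¹⁶ J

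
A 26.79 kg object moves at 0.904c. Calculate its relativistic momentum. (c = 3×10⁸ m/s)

γ = 1/√(1 - 0.904²) = 2.339
v = 0.904 × 3×10⁸ = 2.712×10⁸ m/s
p = γmv = 2.339 × 26.79 × 2.712×10⁸ = 1.699×10¹⁰ kg·m/s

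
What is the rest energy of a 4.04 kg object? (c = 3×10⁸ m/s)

c² = (3×10⁸)² = 9.000×10¹⁶ m²/s²
E₀ = mc² = 4.04 × 9.000×10¹⁶ = 3.636×10¹⁷ J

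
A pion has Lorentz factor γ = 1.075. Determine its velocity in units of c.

From γ = 1/√(1 - v²/c²):
1/γ² = 1/1.075² = 0.8653
v²/c² = 1 - 0.8653 = 0.1347
v/c = √(0.1347) = 0.3670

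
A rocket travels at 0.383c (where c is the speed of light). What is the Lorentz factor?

v/c = 0.383, so (v/c)² = 0.146689
1 - (v/c)² = 0.853311
γ = 1/√(0.853311) = 1.083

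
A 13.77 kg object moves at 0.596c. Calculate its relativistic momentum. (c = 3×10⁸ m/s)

γ = 1/√(1 - 0.596²) = 1.2454
v = 0.596 × 3×10⁸ = 1.788×10⁸ m/s
p = γmv = 1.2454 × 13.77 × 1.788×10⁸ = 3.066×10⁹ kg·m/s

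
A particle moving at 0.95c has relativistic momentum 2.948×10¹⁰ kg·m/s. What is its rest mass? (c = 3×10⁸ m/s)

γ = 1/√(1 - 0.95²) = 3.2026
v = 0.95 × 3×10⁸ = 2.850×10⁸ m/s
m = p/(γv) = 2.948×10¹⁰/(3.2026 × 2.850×10⁸) = 32.30 kg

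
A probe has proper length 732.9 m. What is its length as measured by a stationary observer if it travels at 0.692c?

Proper length L₀ = 732.9 m
γ = 1/√(1 - 0.692²) = 1.3852
L = L₀/γ = 732.9/1.3852 = 529.1 m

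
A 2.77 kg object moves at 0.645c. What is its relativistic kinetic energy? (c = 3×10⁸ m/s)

γ = 1/√(1 - 0.645²) = 1.3086
γ - 1 = 0.3086
KE = (γ-1)mc² = 0.3086 × 2.77 × (3×10⁸)² = 7.693×10¹⁶ J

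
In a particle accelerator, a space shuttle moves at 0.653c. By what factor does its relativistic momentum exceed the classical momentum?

p_rel = γmv, p_class = mv
Ratio = γ = 1/√(1 - 0.653²)
= 1/√(0.573591) = 1.320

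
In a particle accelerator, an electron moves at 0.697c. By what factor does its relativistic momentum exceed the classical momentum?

p_rel = γmv, p_class = mv
Ratio = γ = 1/√(1 - 0.697²)
= 1/√(0.514191) = 1.395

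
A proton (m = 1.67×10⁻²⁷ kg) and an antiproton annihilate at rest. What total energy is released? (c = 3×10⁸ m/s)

Both particles have the same rest mass, so total mass = 2m
E = 2m·c² = 2 × 1.67×10⁻²⁷ × (3×10⁸)²
= 2 × 1.67×10⁻²⁷ × 9×10¹⁶
= 3.006×10⁻¹⁰ J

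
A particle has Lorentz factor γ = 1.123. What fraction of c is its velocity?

From γ = 1/√(1 - v²/c²):
1/γ² = 1/1.123² = 0.79294
v²/c² = 1 - 0.79294 = 0.20706
v/c = √(0.20706) = 0.4550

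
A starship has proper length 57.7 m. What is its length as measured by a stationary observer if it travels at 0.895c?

Proper length L₀ = 57.7 m
γ = 1/√(1 - 0.895²) = 2.242
L = L₀/γ = 57.7/2.242 = 25.74 m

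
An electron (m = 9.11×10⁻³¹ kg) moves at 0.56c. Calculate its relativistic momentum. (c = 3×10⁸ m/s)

γ = 1/√(1 - 0.56²) = 1.207
v = 0.56 × 3×10⁸ = 1.680×10⁸ m/s
p = γmv = 1.207 × 9.11×10⁻³¹ × 1.680×10⁸ = 1.847×10⁻²² kg·m/s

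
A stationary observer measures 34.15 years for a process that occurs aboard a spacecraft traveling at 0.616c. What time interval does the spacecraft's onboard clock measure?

Dilated time Δt = 34.15 years
γ = 1/√(1 - 0.616²) = 1.2694
Δt₀ = Δt/γ = 34.15/1.2694 = 26.90 years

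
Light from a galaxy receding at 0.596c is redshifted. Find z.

β = 0.596
(1+β)/(1-β) = 1.596/0.404 = 3.9505
√(3.9505) = 1.9876
z = 1.9876 - 1 = 0.9876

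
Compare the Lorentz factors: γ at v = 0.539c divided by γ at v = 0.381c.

γ₁ = 1/√(1 - 0.539²) = 1.1872
γ₂ = 1/√(1 - 0.381²) = 1.0816
γ₁/γ₂ = 1.1872/1.0816 = 1.098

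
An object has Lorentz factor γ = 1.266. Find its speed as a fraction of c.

From γ = 1/√(1 - v²/c²):
1/γ² = 1/1.266² = 0.62393
v²/c² = 1 - 0.62393 = 0.37607
v/c = √(0.37607) = 0.6132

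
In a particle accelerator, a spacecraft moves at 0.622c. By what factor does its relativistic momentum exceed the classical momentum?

p_rel = γmv, p_class = mv
Ratio = γ = 1/√(1 - 0.622²)
= 1/√(0.613116) = 1.277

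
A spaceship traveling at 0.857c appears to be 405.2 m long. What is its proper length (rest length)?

Contracted length L = 405.2 m
γ = 1/√(1 - 0.857²) = 1.9406
L₀ = γL = 1.9406 × 405.2 = 786.3 m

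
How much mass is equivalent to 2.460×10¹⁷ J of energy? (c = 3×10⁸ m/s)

From E = mc², we get m = E/c²
c² = (3×10⁸)² = 9×10¹⁶ m²/s²
m = 2.460×10¹⁷ / 9×10¹⁶ = 2.733 kg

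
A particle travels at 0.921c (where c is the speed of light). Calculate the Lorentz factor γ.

v/c = 0.921, so (v/c)² = 0.848241
1 - (v/c)² = 0.151759
γ = 1/√(0.151759) = 2.567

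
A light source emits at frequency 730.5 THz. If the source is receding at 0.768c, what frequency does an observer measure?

β = v/c = 0.768
(1-β)/(1+β) = 0.232/1.768 = 0.1312
Doppler factor = √(0.1312) = 0.3622
f_obs = 730.5 × 0.3622 = 264.6 THz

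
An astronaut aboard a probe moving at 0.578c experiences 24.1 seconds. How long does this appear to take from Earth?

Proper time Δt₀ = 24.1 seconds
γ = 1/√(1 - 0.578²) = 1.2254
Δt = γΔt₀ = 1.2254 × 24.1 = 29.53 seconds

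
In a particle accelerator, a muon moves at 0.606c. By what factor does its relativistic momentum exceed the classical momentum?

p_rel = γmv, p_class = mv
Ratio = γ = 1/√(1 - 0.606²)
= 1/√(0.632764) = 1.257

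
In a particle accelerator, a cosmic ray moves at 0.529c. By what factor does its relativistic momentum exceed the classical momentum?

p_rel = γmv, p_class = mv
Ratio = γ = 1/√(1 - 0.529²)
= 1/√(0.720159) = 1.178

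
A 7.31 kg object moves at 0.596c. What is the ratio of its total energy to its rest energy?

E = γmc², E₀ = mc²
E/E₀ = γ = 1/√(1 - 0.596²) = 1.245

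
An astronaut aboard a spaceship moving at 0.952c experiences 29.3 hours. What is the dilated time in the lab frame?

Proper time Δt₀ = 29.3 hours
γ = 1/√(1 - 0.952²) = 3.267
Δt = γΔt₀ = 3.267 × 29.3 = 95.72 hours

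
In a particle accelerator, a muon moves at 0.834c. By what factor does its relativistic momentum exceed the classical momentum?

p_rel = γmv, p_class = mv
Ratio = γ = 1/√(1 - 0.834²)
= 1/√(0.304444) = 1.812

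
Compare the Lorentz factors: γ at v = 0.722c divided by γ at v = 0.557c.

γ₁ = 1/√(1 - 0.722²) = 1.445
γ₂ = 1/√(1 - 0.557²) = 1.204
γ₁/γ₂ = 1.445/1.204 = 1.200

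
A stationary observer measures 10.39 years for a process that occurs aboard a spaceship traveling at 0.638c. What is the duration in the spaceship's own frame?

Dilated time Δt = 10.39 years
γ = 1/√(1 - 0.638²) = 1.2986
Δt₀ = Δt/γ = 10.39/1.2986 = 8.001 years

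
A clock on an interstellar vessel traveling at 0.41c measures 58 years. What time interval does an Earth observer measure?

Proper time Δt₀ = 58 years
γ = 1/√(1 - 0.41²) = 1.0964
Δt = γΔt₀ = 1.0964 × 58 = 63.59 years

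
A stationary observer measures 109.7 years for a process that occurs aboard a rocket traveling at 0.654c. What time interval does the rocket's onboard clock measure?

Dilated time Δt = 109.7 years
γ = 1/√(1 - 0.654²) = 1.3219
Δt₀ = Δt/γ = 109.7/1.3219 = 82.99 years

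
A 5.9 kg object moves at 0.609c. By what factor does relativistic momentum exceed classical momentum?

p_rel = γmv, p_class = mv
Ratio = γ = 1/√(1 - 0.609²) = 1.261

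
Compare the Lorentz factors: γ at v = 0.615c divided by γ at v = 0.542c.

γ₁ = 1/√(1 - 0.615²) = 1.268
γ₂ = 1/√(1 - 0.542²) = 1.190
γ₁/γ₂ = 1.268/1.190 = 1.066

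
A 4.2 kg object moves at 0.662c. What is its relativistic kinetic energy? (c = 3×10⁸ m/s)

γ = 1/√(1 - 0.662²) = 1.3342
γ - 1 = 0.3342
KE = (γ-1)mc² = 0.3342 × 4.2 × (3×10⁸)² = 1.263×10¹⁷ J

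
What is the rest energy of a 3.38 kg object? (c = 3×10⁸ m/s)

c² = (3×10⁸)² = 9.000×10¹⁶ m²/s²
E₀ = mc² = 3.38 × 9.000×10¹⁶ = 3.042×10¹⁷ J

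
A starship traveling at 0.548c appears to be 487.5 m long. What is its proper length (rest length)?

Contracted length L = 487.5 m
γ = 1/√(1 - 0.548²) = 1.1955
L₀ = γL = 1.1955 × 487.5 = 582.8 m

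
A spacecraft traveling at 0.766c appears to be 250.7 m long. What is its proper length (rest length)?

Contracted length L = 250.7 m
γ = 1/√(1 - 0.766²) = 1.5556
L₀ = γL = 1.5556 × 250.7 = 390.0 m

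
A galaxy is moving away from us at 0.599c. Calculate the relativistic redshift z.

β = 0.599
(1+β)/(1-β) = 1.599/0.401 = 3.9875
√(3.9875) = 1.9969
z = 1.9969 - 1 = 0.9969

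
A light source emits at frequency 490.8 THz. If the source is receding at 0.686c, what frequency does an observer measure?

β = v/c = 0.686
(1-β)/(1+β) = 0.314/1.686 = 0.18624
Doppler factor = √(0.18624) = 0.4316
f_obs = 490.8 × 0.4316 = 211.8 THz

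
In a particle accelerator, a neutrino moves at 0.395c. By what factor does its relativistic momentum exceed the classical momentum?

p_rel = γmv, p_class = mv
Ratio = γ = 1/√(1 - 0.395²)
= 1/√(0.843975) = 1.089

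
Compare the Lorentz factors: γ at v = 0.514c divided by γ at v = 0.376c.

γ₁ = 1/√(1 - 0.514²) = 1.1658
γ₂ = 1/√(1 - 0.376²) = 1.0792
γ₁/γ₂ = 1.1658/1.0792 = 1.080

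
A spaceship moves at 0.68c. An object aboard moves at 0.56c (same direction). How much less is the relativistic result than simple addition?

Classical: u' + v = 0.56 + 0.68 = 1.24c
Relativistic: u = (0.56 + 0.68)/(1 + 0.3808) = 1.24/1.3808 = 0.8980c
Difference: 1.24 - 0.8980 = 0.3420c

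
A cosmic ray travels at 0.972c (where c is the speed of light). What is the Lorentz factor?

v/c = 0.972, so (v/c)² = 0.944784
1 - (v/c)² = 0.055216
γ = 1/√(0.055216) = 4.256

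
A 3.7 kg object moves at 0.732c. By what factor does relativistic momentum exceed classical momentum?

p_rel = γmv, p_class = mv
Ratio = γ = 1/√(1 - 0.732²) = 1.468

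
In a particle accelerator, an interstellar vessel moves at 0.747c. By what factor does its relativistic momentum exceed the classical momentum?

p_rel = γmv, p_class = mv
Ratio = γ = 1/√(1 - 0.747²)
= 1/√(0.441991) = 1.504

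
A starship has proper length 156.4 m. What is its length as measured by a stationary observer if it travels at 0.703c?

Proper length L₀ = 156.4 m
γ = 1/√(1 - 0.703²) = 1.406
L = L₀/γ = 156.4/1.406 = 111.2 m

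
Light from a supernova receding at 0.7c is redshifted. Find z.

β = 0.7
(1+β)/(1-β) = 1.7/0.3 = 5.6667
√(5.6667) = 2.380
z = 2.380 - 1 = 1.380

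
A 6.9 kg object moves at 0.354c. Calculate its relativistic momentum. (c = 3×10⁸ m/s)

γ = 1/√(1 - 0.354²) = 1.0692
v = 0.354 × 3×10⁸ = 1.062×10⁸ m/s
p = γmv = 1.0692 × 6.9 × 1.062×10⁸ = 7.835×10⁸ kg·m/s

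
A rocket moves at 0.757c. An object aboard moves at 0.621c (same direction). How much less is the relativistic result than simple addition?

Classical: u' + v = 0.621 + 0.757 = 1.378c
Relativistic: u = (0.621 + 0.757)/(1 + 0.470097) = 1.378/1.470097 = 0.9374c
Difference: 1.378 - 0.9374 = 0.4406c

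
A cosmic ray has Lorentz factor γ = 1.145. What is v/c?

From γ = 1/√(1 - v²/c²):
1/γ² = 1/1.145² = 0.76276
v²/c² = 1 - 0.76276 = 0.23724
v/c = √(0.23724) = 0.4871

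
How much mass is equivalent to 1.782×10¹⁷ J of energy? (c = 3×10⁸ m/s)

From E = mc², we get m = E/c²
c² = (3×10⁸)² = 9×10¹⁶ m²/s²
m = 1.782×10¹⁷ / 9×10¹⁶ = 1.980 kg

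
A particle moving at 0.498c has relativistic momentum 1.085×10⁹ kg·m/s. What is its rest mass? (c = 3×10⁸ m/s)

γ = 1/√(1 - 0.498²) = 1.1532
v = 0.498 × 3×10⁸ = 1.494×10⁸ m/s
m = p/(γv) = 1.085×10⁹/(1.1532 × 1.494×10⁸) = 6.298 kg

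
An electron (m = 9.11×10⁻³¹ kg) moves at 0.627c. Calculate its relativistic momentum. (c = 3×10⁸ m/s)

γ = 1/√(1 - 0.627²) = 1.284
v = 0.627 × 3×10⁸ = 1.881×10⁸ m/s
p = γmv = 1.284 × 9.11×10⁻³¹ × 1.881×10⁸ = 2.200×10⁻²² kg·m/s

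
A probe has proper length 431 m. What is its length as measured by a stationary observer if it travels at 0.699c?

Proper length L₀ = 431 m
γ = 1/√(1 - 0.699²) = 1.3984
L = L₀/γ = 431/1.3984 = 308.2 m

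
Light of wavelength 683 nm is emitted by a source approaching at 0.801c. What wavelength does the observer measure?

β = 0.801
Wavelength Doppler factor = √(0.199/1.801) = √(0.1105) = 0.3324
λ_obs = 683 × 0.3324 = 227.0 nm (blueshift)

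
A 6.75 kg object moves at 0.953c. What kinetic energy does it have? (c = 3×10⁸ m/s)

γ = 1/√(1 - 0.953²) = 3.301
γ - 1 = 2.301
KE = (γ-1)mc² = 2.301 × 6.75 × (3×10⁸)² = 1.398×10¹⁸ J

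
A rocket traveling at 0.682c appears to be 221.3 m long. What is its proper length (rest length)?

Contracted length L = 221.3 m
γ = 1/√(1 - 0.682²) = 1.3673
L₀ = γL = 1.3673 × 221.3 = 302.6 m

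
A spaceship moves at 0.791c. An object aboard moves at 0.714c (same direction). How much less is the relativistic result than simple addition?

Classical: u' + v = 0.714 + 0.791 = 1.505c
Relativistic: u = (0.714 + 0.791)/(1 + 0.564774) = 1.505/1.564774 = 0.9618c
Difference: 1.505 - 0.9618 = 0.5432c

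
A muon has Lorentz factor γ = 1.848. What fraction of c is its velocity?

From γ = 1/√(1 - v²/c²):
1/γ² = 1/1.848² = 0.29282
v²/c² = 1 - 0.29282 = 0.70718
v/c = √(0.70718) = 0.8409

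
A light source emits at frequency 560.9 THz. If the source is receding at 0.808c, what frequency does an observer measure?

β = v/c = 0.808
(1-β)/(1+β) = 0.192/1.808 = 0.1062
Doppler factor = √(0.1062) = 0.3259
f_obs = 560.9 × 0.3259 = 182.8 THz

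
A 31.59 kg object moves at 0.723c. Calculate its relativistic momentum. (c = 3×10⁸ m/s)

γ = 1/√(1 - 0.723²) = 1.4475
v = 0.723 × 3×10⁸ = 2.169×10⁸ m/s
p = γmv = 1.4475 × 31.59 × 2.169×10⁸ = 9.918×10⁹ kg·m/s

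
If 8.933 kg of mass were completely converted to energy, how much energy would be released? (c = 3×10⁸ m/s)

Using E = mc²:
c² = (3×10⁸)² = 9×10¹⁶ m²/s²
E = 8.933 × 9×10¹⁶ = 8.040×10¹⁷ J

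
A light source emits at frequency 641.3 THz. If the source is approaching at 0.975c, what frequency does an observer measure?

β = v/c = 0.975
(1+β)/(1-β) = 1.975/0.025 = 79.00
Doppler factor = √(79.00) = 8.888
f_obs = 641.3 × 8.888 = 5700 THz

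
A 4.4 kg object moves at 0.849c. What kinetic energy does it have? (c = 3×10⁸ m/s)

γ = 1/√(1 - 0.849²) = 1.8925
γ - 1 = 0.8925
KE = (γ-1)mc² = 0.8925 × 4.4 × (3×10⁸)² = 3.534×10¹⁷ J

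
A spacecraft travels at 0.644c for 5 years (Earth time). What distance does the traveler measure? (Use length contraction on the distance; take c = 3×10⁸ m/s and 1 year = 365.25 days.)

Earth distance: d = v × t = 0.644c × 5 yr = 3.048×10¹⁶ m
γ = 1.307
d' = d/γ = 3.048×10¹⁶/1.307 = 2.332×10¹⁶ m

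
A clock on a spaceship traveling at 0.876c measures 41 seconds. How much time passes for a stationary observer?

Proper time Δt₀ = 41 seconds
γ = 1/√(1 - 0.876²) = 2.0734
Δt = γΔt₀ = 2.0734 × 41 = 85.01 seconds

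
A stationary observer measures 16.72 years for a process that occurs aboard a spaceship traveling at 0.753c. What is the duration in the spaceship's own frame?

Dilated time Δt = 16.72 years
γ = 1/√(1 - 0.753²) = 1.520
Δt₀ = Δt/γ = 16.72/1.520 = 11.00 years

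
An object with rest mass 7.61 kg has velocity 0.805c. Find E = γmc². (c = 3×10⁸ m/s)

γ = 1/√(1 - 0.805²) = 1.6856
mc² = 7.61 × (3×10⁸)² = 6.849×10¹⁷ J
E = γmc² = 1.6856 × 6.849×10¹⁷ = 1.154×10¹⁸ J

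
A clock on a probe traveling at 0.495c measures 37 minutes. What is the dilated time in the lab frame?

Proper time Δt₀ = 37 minutes
γ = 1/√(1 - 0.495²) = 1.1509
Δt = γΔt₀ = 1.1509 × 37 = 42.58 minutes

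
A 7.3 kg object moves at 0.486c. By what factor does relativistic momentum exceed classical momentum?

p_rel = γmv, p_class = mv
Ratio = γ = 1/√(1 - 0.486²) = 1.144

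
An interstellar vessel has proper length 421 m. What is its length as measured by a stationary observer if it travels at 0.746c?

Proper length L₀ = 421 m
γ = 1/√(1 - 0.746²) = 1.5016
L = L₀/γ = 421/1.5016 = 280.4 m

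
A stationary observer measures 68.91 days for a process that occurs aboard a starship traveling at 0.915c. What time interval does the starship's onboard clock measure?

Dilated time Δt = 68.91 days
γ = 1/√(1 - 0.915²) = 2.479
Δt₀ = Δt/γ = 68.91/2.479 = 27.80 days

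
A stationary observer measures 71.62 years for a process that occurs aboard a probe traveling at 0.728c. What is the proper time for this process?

Dilated time Δt = 71.62 years
γ = 1/√(1 - 0.728²) = 1.4586
Δt₀ = Δt/γ = 71.62/1.4586 = 49.10 years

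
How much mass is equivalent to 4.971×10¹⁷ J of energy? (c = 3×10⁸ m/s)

From E = mc², we get m = E/c²
c² = (3×10⁸)² = 9×10¹⁶ m²/s²
m = 4.971×10¹⁷ / 9×10¹⁶ = 5.523 kg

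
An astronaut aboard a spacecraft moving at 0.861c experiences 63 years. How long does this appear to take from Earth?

Proper time Δt₀ = 63 years
γ = 1/√(1 - 0.861²) = 1.966
Δt = γΔt₀ = 1.966 × 63 = 123.9 years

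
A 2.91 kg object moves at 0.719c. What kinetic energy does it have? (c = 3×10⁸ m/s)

γ = 1/√(1 - 0.719²) = 1.4388
γ - 1 = 0.4388
KE = (γ-1)mc² = 0.4388 × 2.91 × (3×10⁸)² = 1.149×10¹⁷ J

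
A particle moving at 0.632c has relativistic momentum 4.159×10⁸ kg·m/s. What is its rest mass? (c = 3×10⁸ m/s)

γ = 1/√(1 - 0.632²) = 1.290
v = 0.632 × 3×10⁸ = 1.896×10⁸ m/s
m = p/(γv) = 4.159×10⁸/(1.290 × 1.896×10⁸) = 1.700 kg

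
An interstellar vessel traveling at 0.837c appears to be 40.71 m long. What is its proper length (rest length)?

Contracted length L = 40.71 m
γ = 1/√(1 - 0.837²) = 1.8275
L₀ = γL = 1.8275 × 40.71 = 74.40 m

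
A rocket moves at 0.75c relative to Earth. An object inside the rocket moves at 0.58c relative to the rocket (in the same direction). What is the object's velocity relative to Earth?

u = (u' + v)/(1 + u'v/c²)
Numerator: 0.58 + 0.75 = 1.33
Denominator: 1 + 0.435 = 1.435
u = 1.33/1.435 = 0.9268c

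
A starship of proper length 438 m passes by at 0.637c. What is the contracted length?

Proper length L₀ = 438 m
γ = 1/√(1 - 0.637²) = 1.29725
L = L₀/γ = 438/1.29725 = 337.6 m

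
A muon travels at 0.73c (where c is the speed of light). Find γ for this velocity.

v/c = 0.73, so (v/c)² = 0.5329
1 - (v/c)² = 0.4671
γ = 1/√(0.4671) = 1.463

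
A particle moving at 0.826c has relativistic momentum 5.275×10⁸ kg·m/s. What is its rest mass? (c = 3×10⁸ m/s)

γ = 1/√(1 - 0.826²) = 1.774
v = 0.826 × 3×10⁸ = 2.478×10⁸ m/s
m = p/(γv) = 5.275×10⁸/(1.774 × 2.478×10⁸) = 1.200 kg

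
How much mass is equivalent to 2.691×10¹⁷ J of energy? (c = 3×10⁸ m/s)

From E = mc², we get m = E/c²
c² = (3×10⁸)² = 9×10¹⁶ m²/s²
m = 2.691×10¹⁷ / 9×10¹⁶ = 2.990 kg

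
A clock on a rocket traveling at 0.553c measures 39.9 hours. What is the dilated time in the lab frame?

Proper time Δt₀ = 39.9 hours
γ = 1/√(1 - 0.553²) = 1.2002
Δt = γΔt₀ = 1.2002 × 39.9 = 47.89 hours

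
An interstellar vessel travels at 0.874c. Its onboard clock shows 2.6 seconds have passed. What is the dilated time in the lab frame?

Proper time Δt₀ = 2.6 seconds
γ = 1/√(1 - 0.874²) = 2.058
Δt = γΔt₀ = 2.058 × 2.6 = 5.351 seconds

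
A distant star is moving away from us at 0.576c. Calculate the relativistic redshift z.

β = 0.576
(1+β)/(1-β) = 1.576/0.424 = 3.71698
√(3.71698) = 1.9279
z = 1.9279 - 1 = 0.9279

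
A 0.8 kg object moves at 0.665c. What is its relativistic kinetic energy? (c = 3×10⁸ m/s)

γ = 1/√(1 - 0.665²) = 1.339
γ - 1 = 0.3390
KE = (γ-1)mc² = 0.3390 × 0.8 × (3×10⁸)² = 2.441×10¹⁶ J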